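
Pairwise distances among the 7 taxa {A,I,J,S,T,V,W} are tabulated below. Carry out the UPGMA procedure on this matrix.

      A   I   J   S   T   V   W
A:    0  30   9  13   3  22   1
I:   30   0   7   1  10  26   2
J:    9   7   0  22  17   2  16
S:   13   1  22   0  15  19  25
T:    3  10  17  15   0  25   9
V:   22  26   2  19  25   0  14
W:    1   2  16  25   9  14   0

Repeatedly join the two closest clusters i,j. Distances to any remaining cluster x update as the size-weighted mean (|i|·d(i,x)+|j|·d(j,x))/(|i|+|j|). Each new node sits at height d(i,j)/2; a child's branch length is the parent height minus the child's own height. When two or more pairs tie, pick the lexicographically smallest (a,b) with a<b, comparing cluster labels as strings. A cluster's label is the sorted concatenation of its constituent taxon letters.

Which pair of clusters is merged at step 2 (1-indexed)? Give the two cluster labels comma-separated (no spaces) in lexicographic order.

1. join A+W (d=1) ⇒ AW; edges |A|=1/2, |W|=1/2
  updated: d(AW,I)=16, d(AW,J)=25/2, d(AW,S)=19, d(AW,T)=6, d(AW,V)=18
2. join I+S (d=1) ⇒ IS; edges |I|=1/2, |S|=1/2
  updated: d(AW,IS)=35/2, d(IS,J)=29/2, d(IS,T)=25/2, d(IS,V)=45/2
3. join J+V (d=2) ⇒ JV; edges |J|=1, |V|=1
  updated: d(AW,JV)=61/4, d(IS,JV)=37/2, d(JV,T)=21
4. join AW+T (d=6) ⇒ ATW; edges |AW|=5/2, |T|=3
  updated: d(ATW,IS)=95/6, d(ATW,JV)=103/6
5. join ATW+IS (d=95/6) ⇒ AISTW; edges |ATW|=59/12, |IS|=89/12
  updated: d(AISTW,JV)=177/10
6. join AISTW+JV (d=177/10) ⇒ AIJSTVW; edges |AISTW|=14/15, |JV|=157/20
final tree: ((((A:1/2,W:1/2):5/2,T:3):59/12,(I:1/2,S:1/2):89/12):14/15,(J:1,V:1):157/20)
total length: 1837/60

I,S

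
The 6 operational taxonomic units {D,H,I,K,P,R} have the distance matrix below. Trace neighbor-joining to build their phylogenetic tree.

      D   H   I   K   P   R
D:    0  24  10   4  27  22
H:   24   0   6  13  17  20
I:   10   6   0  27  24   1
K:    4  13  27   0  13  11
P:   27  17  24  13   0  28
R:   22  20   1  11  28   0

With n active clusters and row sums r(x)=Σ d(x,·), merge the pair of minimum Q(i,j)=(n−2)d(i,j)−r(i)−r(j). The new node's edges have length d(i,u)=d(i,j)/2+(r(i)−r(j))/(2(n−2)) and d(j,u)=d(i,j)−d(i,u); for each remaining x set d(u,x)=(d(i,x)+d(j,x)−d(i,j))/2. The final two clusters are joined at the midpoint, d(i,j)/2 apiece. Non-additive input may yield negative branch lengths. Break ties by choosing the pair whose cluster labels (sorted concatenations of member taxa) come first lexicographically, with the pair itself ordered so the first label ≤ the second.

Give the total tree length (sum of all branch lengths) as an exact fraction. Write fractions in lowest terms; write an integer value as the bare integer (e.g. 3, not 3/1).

155/4

step 1: merge (I,R) at d=1, Q=-146; branch lengths I→-5/4, R→9/4; new cluster IR
  updated: d(D,IR)=31/2, d(H,IR)=25/2, d(IR,K)=37/2, d(IR,P)=51/2
step 2: merge (D,K) at d=4, Q=-107; branch lengths D→17/3, K→-5/3; new cluster DK
  updated: d(DK,H)=33/2, d(DK,IR)=15, d(DK,P)=18
step 3: merge (DK,P) at d=18, Q=-74; branch lengths DK→25/4, P→47/4; new cluster DKP
  updated: d(DKP,H)=31/4, d(DKP,IR)=45/4
step 4: merge (DKP,H) at d=31/4, Q=-63/2; branch lengths DKP→13/4, H→9/2; new cluster DHKP
  updated: d(DHKP,IR)=8
step 5: merge (DHKP,IR) at d=8; branch lengths DHKP→4, IR→4; new cluster DHIKPR
final tree: ((((D:17/3,K:-5/3):25/4,P:47/4):13/4,H:9/2):4,(I:-5/4,R:9/4):4)
total length: 155/4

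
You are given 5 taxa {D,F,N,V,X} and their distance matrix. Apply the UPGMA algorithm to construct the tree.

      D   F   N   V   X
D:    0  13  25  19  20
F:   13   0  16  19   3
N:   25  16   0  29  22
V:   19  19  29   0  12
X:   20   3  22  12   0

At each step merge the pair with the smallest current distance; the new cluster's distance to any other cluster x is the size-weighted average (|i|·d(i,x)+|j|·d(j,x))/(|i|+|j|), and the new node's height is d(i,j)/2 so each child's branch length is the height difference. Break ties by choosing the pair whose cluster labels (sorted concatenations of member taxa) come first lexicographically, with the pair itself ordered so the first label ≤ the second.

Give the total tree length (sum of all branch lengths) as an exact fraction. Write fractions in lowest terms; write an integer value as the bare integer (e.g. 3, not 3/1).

491/12

iteration 1: select F,X (d=3); attach at lengths (3/2, 3/2); label the merged cluster FX
  updated: d(D,FX)=33/2, d(FX,N)=19, d(FX,V)=31/2
iteration 2: select FX,V (d=31/2); attach at lengths (25/4, 31/4); label the merged cluster FVX
  updated: d(D,FVX)=52/3, d(FVX,N)=67/3
iteration 3: select D,FVX (d=52/3); attach at lengths (26/3, 11/12); label the merged cluster DFVX
  updated: d(DFVX,N)=23
iteration 4: select DFVX,N (d=23); attach at lengths (17/6, 23/2); label the merged cluster DFNVX
final tree: ((D:26/3,((F:3/2,X:3/2):25/4,V:31/4):11/12):17/6,N:23/2)
total length: 491/12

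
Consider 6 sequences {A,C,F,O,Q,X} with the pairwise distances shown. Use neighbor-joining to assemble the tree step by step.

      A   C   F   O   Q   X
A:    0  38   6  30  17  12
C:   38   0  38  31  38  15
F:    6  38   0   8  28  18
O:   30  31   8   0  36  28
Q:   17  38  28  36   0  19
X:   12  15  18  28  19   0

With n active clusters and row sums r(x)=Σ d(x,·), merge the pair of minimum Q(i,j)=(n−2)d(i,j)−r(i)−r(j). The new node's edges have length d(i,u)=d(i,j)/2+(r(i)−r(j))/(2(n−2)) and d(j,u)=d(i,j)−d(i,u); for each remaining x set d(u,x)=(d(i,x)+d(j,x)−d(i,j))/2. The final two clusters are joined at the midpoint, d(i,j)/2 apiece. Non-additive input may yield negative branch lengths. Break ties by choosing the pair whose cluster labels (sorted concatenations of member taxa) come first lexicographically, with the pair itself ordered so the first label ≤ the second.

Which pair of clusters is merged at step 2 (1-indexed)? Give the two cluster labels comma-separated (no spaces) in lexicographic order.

iteration 1: select F,O (d=8, Q=-199); attach at lengths (-3/8, 67/8); label the merged cluster FO
  updated: d(A,FO)=14, d(C,FO)=61/2, d(FO,Q)=28, d(FO,X)=19
iteration 2: select C,X (d=15, Q=-283/2); attach at lengths (203/12, -23/12); label the merged cluster CX
  updated: d(A,CX)=35/2, d(CX,FO)=69/4, d(CX,Q)=21
iteration 3: select A,Q (d=17, Q=-161/2); attach at lengths (33/8, 103/8); label the merged cluster AQ
  updated: d(AQ,CX)=43/4, d(AQ,FO)=25/2
iteration 4: select AQ,CX (d=43/4, Q=-81/2); attach at lengths (3, 31/4); label the merged cluster ACQX
  updated: d(ACQX,FO)=19/2
iteration 5: select ACQX,FO (d=19/2); attach at lengths (19/4, 19/4); label the merged cluster ACFOQX
final tree: (((A:33/8,Q:103/8):3,(C:203/12,X:-23/12):31/4):19/4,(F:-3/8,O:67/8):19/4)
total length: 241/4

C,X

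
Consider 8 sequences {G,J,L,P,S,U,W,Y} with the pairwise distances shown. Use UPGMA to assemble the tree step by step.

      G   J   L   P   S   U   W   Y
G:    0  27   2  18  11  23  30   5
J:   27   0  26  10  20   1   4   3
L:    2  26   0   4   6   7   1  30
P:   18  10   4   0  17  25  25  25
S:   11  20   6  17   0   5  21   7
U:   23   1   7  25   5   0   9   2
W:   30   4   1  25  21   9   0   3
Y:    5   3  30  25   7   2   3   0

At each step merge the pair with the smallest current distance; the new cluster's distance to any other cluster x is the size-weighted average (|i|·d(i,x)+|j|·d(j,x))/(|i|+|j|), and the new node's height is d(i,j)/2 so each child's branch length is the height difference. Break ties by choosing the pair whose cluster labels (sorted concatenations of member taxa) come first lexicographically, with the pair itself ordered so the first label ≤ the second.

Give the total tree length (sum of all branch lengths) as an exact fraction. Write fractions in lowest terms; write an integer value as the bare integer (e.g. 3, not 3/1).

2245/56

1. join J+U (d=1) ⇒ JU; edges |J|=1/2, |U|=1/2
  updated: d(G,JU)=25, d(JU,L)=33/2, d(JU,P)=35/2, d(JU,S)=25/2, d(JU,W)=13/2, d(JU,Y)=5/2
2. join L+W (d=1) ⇒ LW; edges |L|=1/2, |W|=1/2
  updated: d(G,LW)=16, d(JU,LW)=23/2, d(LW,P)=29/2, d(LW,S)=27/2, d(LW,Y)=33/2
3. join JU+Y (d=5/2) ⇒ JUY; edges |JU|=3/4, |Y|=5/4
  updated: d(G,JUY)=55/3, d(JUY,LW)=79/6, d(JUY,P)=20, d(JUY,S)=32/3
4. join JUY+S (d=32/3) ⇒ JSUY; edges |JUY|=49/12, |S|=16/3
  updated: d(G,JSUY)=33/2, d(JSUY,LW)=53/4, d(JSUY,P)=77/4
5. join JSUY+LW (d=53/4) ⇒ JLSUWY; edges |JSUY|=31/24, |LW|=49/8
  updated: d(G,JLSUWY)=49/3, d(JLSUWY,P)=53/3
6. join G+JLSUWY (d=49/3) ⇒ GJLSUWY; edges |G|=49/6, |JLSUWY|=37/24
  updated: d(GJLSUWY,P)=124/7
7. join GJLSUWY+P (d=124/7) ⇒ GJLPSUWY; edges |GJLSUWY|=29/42, |P|=62/7
final tree: ((G:49/6,((((J:1/2,U:1/2):3/4,Y:5/4):49/12,S:16/3):31/24,(L:1/2,W:1/2):49/8):37/24):29/42,P:62/7)
total length: 2245/56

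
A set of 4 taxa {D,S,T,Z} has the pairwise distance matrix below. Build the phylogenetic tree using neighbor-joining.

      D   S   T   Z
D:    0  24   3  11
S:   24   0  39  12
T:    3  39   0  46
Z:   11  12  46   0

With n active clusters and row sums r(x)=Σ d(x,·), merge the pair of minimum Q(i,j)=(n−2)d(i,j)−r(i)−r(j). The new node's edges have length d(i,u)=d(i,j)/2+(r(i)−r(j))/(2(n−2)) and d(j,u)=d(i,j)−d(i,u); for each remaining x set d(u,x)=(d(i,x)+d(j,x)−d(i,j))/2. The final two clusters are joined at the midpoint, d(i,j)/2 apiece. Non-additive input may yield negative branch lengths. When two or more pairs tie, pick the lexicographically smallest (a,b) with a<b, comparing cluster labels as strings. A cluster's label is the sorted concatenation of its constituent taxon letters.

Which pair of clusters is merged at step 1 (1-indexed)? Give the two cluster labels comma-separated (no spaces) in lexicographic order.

step 1: merge (D,T) at d=3, Q=-120; branch lengths D→-11, T→14; new cluster DT
  updated: d(DT,S)=30, d(DT,Z)=27
step 2: merge (DT,S) at d=30, Q=-69; branch lengths DT→45/2, S→15/2; new cluster DST
  updated: d(DST,Z)=9/2
step 3: merge (DST,Z) at d=9/2; branch lengths DST→9/4, Z→9/4; new cluster DSTZ
final tree: (((D:-11,T:14):45/2,S:15/2):9/4,Z:9/4)
total length: 75/2

D,T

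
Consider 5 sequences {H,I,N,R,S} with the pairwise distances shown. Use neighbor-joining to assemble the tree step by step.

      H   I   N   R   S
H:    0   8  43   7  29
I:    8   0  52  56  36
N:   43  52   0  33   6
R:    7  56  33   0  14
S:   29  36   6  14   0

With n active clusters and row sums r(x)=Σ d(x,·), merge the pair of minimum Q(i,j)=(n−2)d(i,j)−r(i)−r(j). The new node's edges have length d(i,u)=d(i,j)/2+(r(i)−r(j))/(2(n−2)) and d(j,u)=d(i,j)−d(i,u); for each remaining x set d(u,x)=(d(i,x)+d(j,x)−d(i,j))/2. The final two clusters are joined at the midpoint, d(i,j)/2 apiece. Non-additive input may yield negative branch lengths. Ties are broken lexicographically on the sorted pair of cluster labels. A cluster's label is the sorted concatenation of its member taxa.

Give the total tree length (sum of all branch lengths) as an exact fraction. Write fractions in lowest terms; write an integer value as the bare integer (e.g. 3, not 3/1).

step 1: merge (H,I) at d=8, Q=-215; branch lengths H→-41/6, I→89/6; new cluster HI
  updated: d(HI,N)=87/2, d(HI,R)=55/2, d(HI,S)=57/2
step 2: merge (HI,R) at d=55/2, Q=-119; branch lengths HI→20, R→15/2; new cluster HIR
  updated: d(HIR,N)=49/2, d(HIR,S)=15/2
step 3: merge (HIR,N) at d=49/2, Q=-38; branch lengths HIR→13, N→23/2; new cluster HINR
  updated: d(HINR,S)=-11/2
step 4: merge (HINR,S) at d=-11/2; branch lengths HINR→-11/4, S→-11/4; new cluster HINRS
final tree: ((((H:-41/6,I:89/6):20,R:15/2):13,N:23/2):-11/4,S:-11/4)
total length: 109/2

109/2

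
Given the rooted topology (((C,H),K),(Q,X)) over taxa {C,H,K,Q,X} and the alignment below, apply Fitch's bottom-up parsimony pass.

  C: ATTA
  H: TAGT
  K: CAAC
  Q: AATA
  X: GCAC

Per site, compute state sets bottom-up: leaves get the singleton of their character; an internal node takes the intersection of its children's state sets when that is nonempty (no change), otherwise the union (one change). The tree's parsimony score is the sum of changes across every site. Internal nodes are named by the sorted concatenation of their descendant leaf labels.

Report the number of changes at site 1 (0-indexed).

2

[col 0] CH: children C:{A}, H:{T} ∪→ {A,T}; cost 1
[col 0] CHK: children CH:{A,T}, K:{C} ∪→ {A,C,T}; cost 1
[col 0] QX: children Q:{A}, X:{G} ∪→ {A,G}; cost 1
[col 0] CHKQX: children CHK:{A,C,T}, QX:{A,G} ∩→ {A}; cost 0
[col 1] CH: children C:{T}, H:{A} ∪→ {A,T}; cost 1
[col 1] CHK: children CH:{A,T}, K:{A} ∩→ {A}; cost 0
[col 1] QX: children Q:{A}, X:{C} ∪→ {A,C}; cost 1
[col 1] CHKQX: children CHK:{A}, QX:{A,C} ∩→ {A}; cost 0
[col 2] CH: children C:{T}, H:{G} ∪→ {G,T}; cost 1
[col 2] CHK: children CH:{G,T}, K:{A} ∪→ {A,G,T}; cost 1
[col 2] QX: children Q:{T}, X:{A} ∪→ {A,T}; cost 1
[col 2] CHKQX: children CHK:{A,G,T}, QX:{A,T} ∩→ {A,T}; cost 0
[col 3] CH: children C:{A}, H:{T} ∪→ {A,T}; cost 1
[col 3] CHK: children CH:{A,T}, K:{C} ∪→ {A,C,T}; cost 1
[col 3] QX: children Q:{A}, X:{C} ∪→ {A,C}; cost 1
[col 3] CHKQX: children CHK:{A,C,T}, QX:{A,C} ∩→ {A,C}; cost 0
per-site changes: [3, 2, 3, 3]; total = 11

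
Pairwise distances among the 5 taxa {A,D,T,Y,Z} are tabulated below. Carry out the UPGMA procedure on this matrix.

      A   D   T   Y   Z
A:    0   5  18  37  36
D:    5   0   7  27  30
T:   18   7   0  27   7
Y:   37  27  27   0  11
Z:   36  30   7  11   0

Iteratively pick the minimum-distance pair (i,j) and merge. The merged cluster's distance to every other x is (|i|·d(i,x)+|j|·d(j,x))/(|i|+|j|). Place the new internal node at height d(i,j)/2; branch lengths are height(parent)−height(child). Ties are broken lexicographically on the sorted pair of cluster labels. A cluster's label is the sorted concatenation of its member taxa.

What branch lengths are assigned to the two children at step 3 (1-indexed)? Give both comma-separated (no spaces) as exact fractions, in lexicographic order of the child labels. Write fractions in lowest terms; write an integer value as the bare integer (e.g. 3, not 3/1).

6,19/2

iteration 1: select A,D (d=5); attach at lengths (5/2, 5/2); label the merged cluster AD
  updated: d(AD,T)=25/2, d(AD,Y)=32, d(AD,Z)=33
iteration 2: select T,Z (d=7); attach at lengths (7/2, 7/2); label the merged cluster TZ
  updated: d(AD,TZ)=91/4, d(TZ,Y)=19
iteration 3: select TZ,Y (d=19); attach at lengths (6, 19/2); label the merged cluster TYZ
  updated: d(AD,TYZ)=155/6
iteration 4: select AD,TYZ (d=155/6); attach at lengths (125/12, 41/12); label the merged cluster ADTYZ
final tree: ((A:5/2,D:5/2):125/12,((T:7/2,Z:7/2):6,Y:19/2):41/12)
total length: 124/3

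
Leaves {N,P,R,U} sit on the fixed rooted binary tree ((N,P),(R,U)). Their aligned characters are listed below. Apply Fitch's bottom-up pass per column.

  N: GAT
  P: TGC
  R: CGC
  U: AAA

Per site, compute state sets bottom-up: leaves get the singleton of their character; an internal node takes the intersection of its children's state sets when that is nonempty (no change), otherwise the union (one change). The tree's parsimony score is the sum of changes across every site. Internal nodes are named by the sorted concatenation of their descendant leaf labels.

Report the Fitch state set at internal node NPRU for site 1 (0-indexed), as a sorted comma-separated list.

site 0, node NP: N={G} ∪ P={T} → {G,T} (+1)
site 0, node RU: R={C} ∪ U={A} → {A,C} (+1)
site 0, node NPRU: NP={G,T} ∪ RU={A,C} → {A,C,G,T} (+1)
site 1, node NP: N={A} ∪ P={G} → {A,G} (+1)
site 1, node RU: R={G} ∪ U={A} → {A,G} (+1)
site 1, node NPRU: NP={A,G} ∩ RU={A,G} → {A,G} (+0)
site 2, node NP: N={T} ∪ P={C} → {C,T} (+1)
site 2, node RU: R={C} ∪ U={A} → {A,C} (+1)
site 2, node NPRU: NP={C,T} ∩ RU={A,C} → {C} (+0)
per-site changes: [3, 2, 2]; total = 7

A,G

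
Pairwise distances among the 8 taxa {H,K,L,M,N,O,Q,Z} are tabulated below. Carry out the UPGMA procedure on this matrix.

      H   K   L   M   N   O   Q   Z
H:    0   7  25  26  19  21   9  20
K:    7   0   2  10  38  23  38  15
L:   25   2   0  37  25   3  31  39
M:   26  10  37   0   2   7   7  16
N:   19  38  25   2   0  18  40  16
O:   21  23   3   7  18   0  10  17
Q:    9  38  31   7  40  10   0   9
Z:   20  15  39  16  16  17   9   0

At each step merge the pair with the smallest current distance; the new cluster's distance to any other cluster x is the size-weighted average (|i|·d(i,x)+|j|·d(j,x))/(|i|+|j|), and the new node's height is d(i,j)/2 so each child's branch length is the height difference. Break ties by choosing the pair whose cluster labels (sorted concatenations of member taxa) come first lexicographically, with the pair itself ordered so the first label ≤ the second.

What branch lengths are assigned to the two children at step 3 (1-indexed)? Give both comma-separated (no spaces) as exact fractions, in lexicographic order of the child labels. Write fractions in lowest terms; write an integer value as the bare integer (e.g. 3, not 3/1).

iteration 1: select K,L (d=2); attach at lengths (1, 1); label the merged cluster KL
  updated: d(H,KL)=16, d(KL,M)=47/2, d(KL,N)=63/2, d(KL,O)=13, d(KL,Q)=69/2, d(KL,Z)=27
iteration 2: select M,N (d=2); attach at lengths (1, 1); label the merged cluster MN
  updated: d(H,MN)=45/2, d(KL,MN)=55/2, d(MN,O)=25/2, d(MN,Q)=47/2, d(MN,Z)=16
iteration 3: select H,Q (d=9); attach at lengths (9/2, 9/2); label the merged cluster HQ
  updated: d(HQ,KL)=101/4, d(HQ,MN)=23, d(HQ,O)=31/2, d(HQ,Z)=29/2
iteration 4: select MN,O (d=25/2); attach at lengths (21/4, 25/4); label the merged cluster MNO
  updated: d(HQ,MNO)=41/2, d(KL,MNO)=68/3, d(MNO,Z)=49/3
iteration 5: select HQ,Z (d=29/2); attach at lengths (11/4, 29/4); label the merged cluster HQZ
  updated: d(HQZ,KL)=155/6, d(HQZ,MNO)=172/9
iteration 6: select HQZ,MNO (d=172/9); attach at lengths (83/36, 119/36); label the merged cluster HMNOQZ
  updated: d(HMNOQZ,KL)=97/4
iteration 7: select HMNOQZ,KL (d=97/4); attach at lengths (185/72, 89/8); label the merged cluster HKLMNOQZ
final tree: ((((H:9/2,Q:9/2):11/4,Z:29/4):83/36,((M:1,N:1):21/4,O:25/4):119/36):185/72,(K:1,L:1):89/8)
total length: 1937/36

9/2,9/2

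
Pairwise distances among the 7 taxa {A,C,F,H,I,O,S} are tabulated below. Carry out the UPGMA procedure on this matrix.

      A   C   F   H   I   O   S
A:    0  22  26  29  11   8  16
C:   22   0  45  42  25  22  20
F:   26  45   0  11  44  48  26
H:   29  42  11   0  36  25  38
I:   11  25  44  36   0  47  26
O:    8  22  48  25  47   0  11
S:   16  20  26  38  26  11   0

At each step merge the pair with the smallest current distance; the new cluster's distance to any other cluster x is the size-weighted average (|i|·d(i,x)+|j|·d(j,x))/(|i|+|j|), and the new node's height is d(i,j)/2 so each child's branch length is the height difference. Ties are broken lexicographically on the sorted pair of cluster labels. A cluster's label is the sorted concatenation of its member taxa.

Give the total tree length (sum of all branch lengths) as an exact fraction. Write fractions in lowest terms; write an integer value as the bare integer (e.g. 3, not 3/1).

1. join A+O (d=8) ⇒ AO; edges |A|=4, |O|=4
  updated: d(AO,C)=22, d(AO,F)=37, d(AO,H)=27, d(AO,I)=29, d(AO,S)=27/2
2. join F+H (d=11) ⇒ FH; edges |F|=11/2, |H|=11/2
  updated: d(AO,FH)=32, d(C,FH)=87/2, d(FH,I)=40, d(FH,S)=32
3. join AO+S (d=27/2) ⇒ AOS; edges |AO|=11/4, |S|=27/4
  updated: d(AOS,C)=64/3, d(AOS,FH)=32, d(AOS,I)=28
4. join AOS+C (d=64/3) ⇒ ACOS; edges |AOS|=47/12, |C|=32/3
  updated: d(ACOS,FH)=279/8, d(ACOS,I)=109/4
5. join ACOS+I (d=109/4) ⇒ ACIOS; edges |ACOS|=71/24, |I|=109/8
  updated: d(ACIOS,FH)=359/10
6. join ACIOS+FH (d=359/10) ⇒ ACFHIOS; edges |ACIOS|=173/40, |FH|=249/20
final tree: (((((A:4,O:4):11/4,S:27/4):47/12,C:32/3):71/24,I:109/8):173/40,(F:11/2,H:11/2):249/20)
total length: 9173/120

9173/120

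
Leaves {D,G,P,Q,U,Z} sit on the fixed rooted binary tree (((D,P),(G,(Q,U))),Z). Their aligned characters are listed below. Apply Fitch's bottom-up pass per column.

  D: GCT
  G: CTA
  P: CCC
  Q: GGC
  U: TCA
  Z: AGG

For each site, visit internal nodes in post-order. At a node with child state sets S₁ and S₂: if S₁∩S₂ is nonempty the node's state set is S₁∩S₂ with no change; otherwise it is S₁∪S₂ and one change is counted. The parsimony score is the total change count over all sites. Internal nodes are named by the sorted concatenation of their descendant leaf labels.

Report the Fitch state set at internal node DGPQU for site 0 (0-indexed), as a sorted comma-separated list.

C,G

[col 0] DP: children D:{G}, P:{C} ∪→ {C,G}; cost 1
[col 0] QU: children Q:{G}, U:{T} ∪→ {G,T}; cost 1
[col 0] GQU: children G:{C}, QU:{G,T} ∪→ {C,G,T}; cost 1
[col 0] DGPQU: children DP:{C,G}, GQU:{C,G,T} ∩→ {C,G}; cost 0
[col 0] DGPQUZ: children DGPQU:{C,G}, Z:{A} ∪→ {A,C,G}; cost 1
[col 1] DP: children D:{C}, P:{C} ∩→ {C}; cost 0
[col 1] QU: children Q:{G}, U:{C} ∪→ {C,G}; cost 1
[col 1] GQU: children G:{T}, QU:{C,G} ∪→ {C,G,T}; cost 1
[col 1] DGPQU: children DP:{C}, GQU:{C,G,T} ∩→ {C}; cost 0
[col 1] DGPQUZ: children DGPQU:{C}, Z:{G} ∪→ {C,G}; cost 1
[col 2] DP: children D:{T}, P:{C} ∪→ {C,T}; cost 1
[col 2] QU: children Q:{C}, U:{A} ∪→ {A,C}; cost 1
[col 2] GQU: children G:{A}, QU:{A,C} ∩→ {A}; cost 0
[col 2] DGPQU: children DP:{C,T}, GQU:{A} ∪→ {A,C,T}; cost 1
[col 2] DGPQUZ: children DGPQU:{A,C,T}, Z:{G} ∪→ {A,C,G,T}; cost 1
per-site changes: [4, 3, 4]; total = 11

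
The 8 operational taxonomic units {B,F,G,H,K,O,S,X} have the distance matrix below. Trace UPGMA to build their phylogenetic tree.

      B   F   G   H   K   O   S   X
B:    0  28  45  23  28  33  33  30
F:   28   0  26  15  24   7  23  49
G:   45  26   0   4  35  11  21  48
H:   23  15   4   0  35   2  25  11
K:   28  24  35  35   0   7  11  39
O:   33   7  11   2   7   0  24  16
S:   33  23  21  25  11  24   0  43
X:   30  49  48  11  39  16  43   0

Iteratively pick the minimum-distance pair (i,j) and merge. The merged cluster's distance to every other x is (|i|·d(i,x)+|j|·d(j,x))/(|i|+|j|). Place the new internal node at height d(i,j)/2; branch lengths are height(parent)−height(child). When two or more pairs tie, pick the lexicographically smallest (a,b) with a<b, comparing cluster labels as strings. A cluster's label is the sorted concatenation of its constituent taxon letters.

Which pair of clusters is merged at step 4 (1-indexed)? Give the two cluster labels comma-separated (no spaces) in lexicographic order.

step 1: merge (H,O) at d=2; branch lengths H→1, O→1; new cluster HO
  updated: d(B,HO)=28, d(F,HO)=11, d(G,HO)=15/2, d(HO,K)=21, d(HO,S)=49/2, d(HO,X)=27/2
step 2: merge (G,HO) at d=15/2; branch lengths G→15/4, HO→11/4; new cluster GHO
  updated: d(B,GHO)=101/3, d(F,GHO)=16, d(GHO,K)=77/3, d(GHO,S)=70/3, d(GHO,X)=25
step 3: merge (K,S) at d=11; branch lengths K→11/2, S→11/2; new cluster KS
  updated: d(B,KS)=61/2, d(F,KS)=47/2, d(GHO,KS)=49/2, d(KS,X)=41
step 4: merge (F,GHO) at d=16; branch lengths F→8, GHO→17/4; new cluster FGHO
  updated: d(B,FGHO)=129/4, d(FGHO,KS)=97/4, d(FGHO,X)=31
step 5: merge (FGHO,KS) at d=97/4; branch lengths FGHO→33/8, KS→53/8; new cluster FGHKOS
  updated: d(B,FGHKOS)=95/3, d(FGHKOS,X)=103/3
step 6: merge (B,X) at d=30; branch lengths B→15, X→15; new cluster BX
  updated: d(BX,FGHKOS)=33
step 7: merge (BX,FGHKOS) at d=33; branch lengths BX→3/2, FGHKOS→35/8; new cluster BFGHKOSX
final tree: ((B:15,X:15):3/2,((F:8,(G:15/4,(H:1,O:1):11/4):17/4):33/8,(K:11/2,S:11/2):53/8):35/8)
total length: 627/8

F,GHO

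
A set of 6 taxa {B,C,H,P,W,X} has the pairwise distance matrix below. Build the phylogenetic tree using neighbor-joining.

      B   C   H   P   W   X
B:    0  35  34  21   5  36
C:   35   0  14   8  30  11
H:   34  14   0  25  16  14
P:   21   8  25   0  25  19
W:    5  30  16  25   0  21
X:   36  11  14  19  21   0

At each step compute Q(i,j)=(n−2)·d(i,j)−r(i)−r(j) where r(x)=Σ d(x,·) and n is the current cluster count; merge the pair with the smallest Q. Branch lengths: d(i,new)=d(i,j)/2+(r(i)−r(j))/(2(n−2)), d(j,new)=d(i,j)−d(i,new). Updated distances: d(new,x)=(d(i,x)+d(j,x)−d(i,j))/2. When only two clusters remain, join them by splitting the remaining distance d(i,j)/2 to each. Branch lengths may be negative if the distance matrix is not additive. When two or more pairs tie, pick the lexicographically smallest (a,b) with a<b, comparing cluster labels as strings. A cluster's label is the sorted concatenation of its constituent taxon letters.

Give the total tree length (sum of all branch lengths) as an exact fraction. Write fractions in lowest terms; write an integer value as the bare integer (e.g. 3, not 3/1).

783/16

1. join B+W (d=5, Q=-208) ⇒ BW; edges |B|=27/4, |W|=-7/4
  updated: d(BW,C)=30, d(BW,H)=45/2, d(BW,P)=41/2, d(BW,X)=26
2. join C+P (d=8, Q=-223/2) ⇒ CP; edges |C|=29/12, |P|=67/12
  updated: d(BW,CP)=85/4, d(CP,H)=31/2, d(CP,X)=11
3. join BW+H (d=45/2, Q=-307/4) ⇒ BHW; edges |BW|=251/16, |H|=109/16
  updated: d(BHW,CP)=57/8, d(BHW,X)=35/4
4. join BHW+CP (d=57/8, Q=-215/8) ⇒ BCHPW; edges |BHW|=39/16, |CP|=75/16
  updated: d(BCHPW,X)=101/16
5. join BCHPW+X (d=101/16) ⇒ BCHPWX; edges |BCHPW|=101/32, |X|=101/32
final tree: ((((B:27/4,W:-7/4):251/16,H:109/16):39/16,(C:29/12,P:67/12):75/16):101/32,X:101/32)
total length: 783/16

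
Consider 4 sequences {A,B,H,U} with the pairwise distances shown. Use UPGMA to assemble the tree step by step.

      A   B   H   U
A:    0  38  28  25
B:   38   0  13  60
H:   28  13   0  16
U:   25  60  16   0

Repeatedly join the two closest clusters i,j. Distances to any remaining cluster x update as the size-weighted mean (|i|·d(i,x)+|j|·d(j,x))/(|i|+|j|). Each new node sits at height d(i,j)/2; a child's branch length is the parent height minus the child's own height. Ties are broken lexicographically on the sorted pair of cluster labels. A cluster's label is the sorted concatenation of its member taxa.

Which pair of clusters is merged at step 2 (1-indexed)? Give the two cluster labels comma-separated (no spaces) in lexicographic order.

A,U

step 1: merge (B,H) at d=13; branch lengths B→13/2, H→13/2; new cluster BH
  updated: d(A,BH)=33, d(BH,U)=38
step 2: merge (A,U) at d=25; branch lengths A→25/2, U→25/2; new cluster AU
  updated: d(AU,BH)=71/2
step 3: merge (AU,BH) at d=71/2; branch lengths AU→21/4, BH→45/4; new cluster ABHU
final tree: ((A:25/2,U:25/2):21/4,(B:13/2,H:13/2):45/4)
total length: 109/2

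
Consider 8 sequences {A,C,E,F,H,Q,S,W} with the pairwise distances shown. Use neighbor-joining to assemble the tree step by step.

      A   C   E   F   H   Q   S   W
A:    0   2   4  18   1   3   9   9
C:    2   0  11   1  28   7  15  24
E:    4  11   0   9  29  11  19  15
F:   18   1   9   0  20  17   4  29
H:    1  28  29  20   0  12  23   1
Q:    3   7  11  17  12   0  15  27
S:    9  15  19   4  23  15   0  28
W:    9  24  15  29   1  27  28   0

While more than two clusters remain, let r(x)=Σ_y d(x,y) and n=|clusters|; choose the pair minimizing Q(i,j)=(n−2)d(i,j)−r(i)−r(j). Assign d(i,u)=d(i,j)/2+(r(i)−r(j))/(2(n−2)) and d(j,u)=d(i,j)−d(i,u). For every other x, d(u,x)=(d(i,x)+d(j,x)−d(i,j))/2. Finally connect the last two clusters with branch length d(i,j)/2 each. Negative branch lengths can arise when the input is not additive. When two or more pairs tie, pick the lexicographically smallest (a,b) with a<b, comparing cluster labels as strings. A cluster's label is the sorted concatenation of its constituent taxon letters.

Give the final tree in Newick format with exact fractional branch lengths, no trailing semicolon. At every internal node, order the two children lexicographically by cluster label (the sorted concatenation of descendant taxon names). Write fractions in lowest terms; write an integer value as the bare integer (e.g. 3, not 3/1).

iteration 1: select H,W (d=1, Q=-241); attach at lengths (-13/12, 25/12); label the merged cluster HW
  updated: d(A,HW)=9/2, d(C,HW)=51/2, d(E,HW)=43/2, d(F,HW)=24, d(HW,Q)=19, d(HW,S)=25
iteration 2: select F,S (d=4, Q=-140); attach at lengths (3/5, 17/5); label the merged cluster FS
  updated: d(A,FS)=23/2, d(C,FS)=6, d(E,FS)=12, d(FS,HW)=45/2, d(FS,Q)=14
iteration 3: select A,HW (d=9/2, Q=-100); attach at lengths (-25/4, 43/4); label the merged cluster AHW
  updated: d(AHW,C)=23/2, d(AHW,E)=21/2, d(AHW,FS)=59/4, d(AHW,Q)=35/4
iteration 4: select C,FS (d=6, Q=-257/4); attach at lengths (9/8, 39/8); label the merged cluster CFS
  updated: d(AHW,CFS)=81/8, d(CFS,E)=17/2, d(CFS,Q)=15/2
iteration 5: select AHW,Q (d=35/4, Q=-313/8); attach at lengths (157/32, 123/32); label the merged cluster AHQW
  updated: d(AHQW,CFS)=71/16, d(AHQW,E)=51/8
iteration 6: select AHQW,CFS (d=71/16, Q=-309/16); attach at lengths (37/32, 105/32); label the merged cluster ACFHQSW
  updated: d(ACFHQSW,E)=167/32
iteration 7: select ACFHQSW,E (d=167/32); attach at lengths (167/64, 167/64); label the merged cluster ACEFHQSW
final tree: ((((A:-25/4,(H:-13/12,W:25/12):43/4):157/32,Q:123/32):37/32,(C:9/8,(F:3/5,S:17/5):39/8):105/32):167/64,E:167/64)
total length: 1085/32

((((A:-25/4,(H:-13/12,W:25/12):43/4):157/32,Q:123/32):37/32,(C:9/8,(F:3/5,S:17/5):39/8):105/32):167/64,E:167/64)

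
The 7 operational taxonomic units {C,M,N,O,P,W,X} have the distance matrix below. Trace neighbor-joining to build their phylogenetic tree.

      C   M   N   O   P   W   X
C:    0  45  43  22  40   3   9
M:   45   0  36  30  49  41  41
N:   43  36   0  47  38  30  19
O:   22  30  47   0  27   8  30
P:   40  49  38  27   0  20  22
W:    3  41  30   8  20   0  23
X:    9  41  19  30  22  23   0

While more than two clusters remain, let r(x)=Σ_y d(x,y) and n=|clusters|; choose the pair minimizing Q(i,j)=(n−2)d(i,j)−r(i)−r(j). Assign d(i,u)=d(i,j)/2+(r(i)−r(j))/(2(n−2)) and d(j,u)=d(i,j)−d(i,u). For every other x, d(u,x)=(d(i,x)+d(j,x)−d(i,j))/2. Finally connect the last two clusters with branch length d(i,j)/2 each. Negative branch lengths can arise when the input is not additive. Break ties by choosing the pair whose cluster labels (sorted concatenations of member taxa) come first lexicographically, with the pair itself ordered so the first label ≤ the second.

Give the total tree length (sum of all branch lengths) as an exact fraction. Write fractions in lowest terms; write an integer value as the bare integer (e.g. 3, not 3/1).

179/2

1. join M+N (d=36, Q=-275) ⇒ MN; edges |M|=209/10, |N|=151/10
  updated: d(C,MN)=26, d(MN,O)=41/2, d(MN,P)=51/2, d(MN,W)=35/2, d(MN,X)=12
2. join C+X (d=9, Q=-160) ⇒ CX; edges |C|=5, |X|=4
  updated: d(CX,MN)=29/2, d(CX,O)=43/2, d(CX,P)=53/2, d(CX,W)=17/2
3. join O+W (d=8, Q=-107) ⇒ OW; edges |O|=47/6, |W|=1/6
  updated: d(CX,OW)=11, d(MN,OW)=15, d(OW,P)=39/2
4. join CX+MN (d=29/2, Q=-78) ⇒ CMNX; edges |CX|=13/2, |MN|=8
  updated: d(CMNX,OW)=23/4, d(CMNX,P)=75/4
5. join CMNX+OW (d=23/4, Q=-44) ⇒ CMNOWX; edges |CMNX|=5/2, |OW|=13/4
  updated: d(CMNOWX,P)=65/4
6. join CMNOWX+P (d=65/4) ⇒ CMNOPWX; edges |CMNOWX|=65/8, |P|=65/8
final tree: ((((C:5,X:4):13/2,(M:209/10,N:151/10):8):5/2,(O:47/6,W:1/6):13/4):65/8,P:65/8)
total length: 179/2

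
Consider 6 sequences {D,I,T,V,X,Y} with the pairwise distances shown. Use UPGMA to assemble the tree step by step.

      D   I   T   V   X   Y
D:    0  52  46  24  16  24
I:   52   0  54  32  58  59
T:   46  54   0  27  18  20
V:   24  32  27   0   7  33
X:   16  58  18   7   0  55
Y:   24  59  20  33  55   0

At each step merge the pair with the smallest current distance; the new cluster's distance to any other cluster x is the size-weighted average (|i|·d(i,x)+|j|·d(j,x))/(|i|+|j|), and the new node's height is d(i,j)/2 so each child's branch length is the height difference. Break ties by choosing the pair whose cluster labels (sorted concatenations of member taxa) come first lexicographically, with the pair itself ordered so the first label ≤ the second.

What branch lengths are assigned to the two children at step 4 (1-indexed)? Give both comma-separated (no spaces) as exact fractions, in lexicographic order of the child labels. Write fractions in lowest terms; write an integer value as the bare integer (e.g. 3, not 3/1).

83/12,83/12

1. join V+X (d=7) ⇒ VX; edges |V|=7/2, |X|=7/2
  updated: d(D,VX)=20, d(I,VX)=45, d(T,VX)=45/2, d(VX,Y)=44
2. join D+VX (d=20) ⇒ DVX; edges |D|=10, |VX|=13/2
  updated: d(DVX,I)=142/3, d(DVX,T)=91/3, d(DVX,Y)=112/3
3. join T+Y (d=20) ⇒ TY; edges |T|=10, |Y|=10
  updated: d(DVX,TY)=203/6, d(I,TY)=113/2
4. join DVX+TY (d=203/6) ⇒ DTVXY; edges |DVX|=83/12, |TY|=83/12
  updated: d(DTVXY,I)=51
5. join DTVXY+I (d=51) ⇒ DITVXY; edges |DTVXY|=103/12, |I|=51/2
final tree: (((D:10,(V:7/2,X:7/2):13/2):83/12,(T:10,Y:10):83/12):103/12,I:51/2)
total length: 1097/12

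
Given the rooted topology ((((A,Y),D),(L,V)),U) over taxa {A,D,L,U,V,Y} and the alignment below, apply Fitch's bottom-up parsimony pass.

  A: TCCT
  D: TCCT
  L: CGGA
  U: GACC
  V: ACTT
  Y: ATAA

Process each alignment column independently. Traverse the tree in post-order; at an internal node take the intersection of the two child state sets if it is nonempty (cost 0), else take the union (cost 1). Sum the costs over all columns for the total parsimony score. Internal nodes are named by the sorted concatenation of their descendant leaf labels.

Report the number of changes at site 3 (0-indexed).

site 0, node AY: A={T} ∪ Y={A} → {A,T} (+1)
site 0, node ADY: AY={A,T} ∩ D={T} → {T} (+0)
site 0, node LV: L={C} ∪ V={A} → {A,C} (+1)
site 0, node ADLVY: ADY={T} ∪ LV={A,C} → {A,C,T} (+1)
site 0, node ADLUVY: ADLVY={A,C,T} ∪ U={G} → {A,C,G,T} (+1)
site 1, node AY: A={C} ∪ Y={T} → {C,T} (+1)
site 1, node ADY: AY={C,T} ∩ D={C} → {C} (+0)
site 1, node LV: L={G} ∪ V={C} → {C,G} (+1)
site 1, node ADLVY: ADY={C} ∩ LV={C,G} → {C} (+0)
site 1, node ADLUVY: ADLVY={C} ∪ U={A} → {A,C} (+1)
site 2, node AY: A={C} ∪ Y={A} → {A,C} (+1)
site 2, node ADY: AY={A,C} ∩ D={C} → {C} (+0)
site 2, node LV: L={G} ∪ V={T} → {G,T} (+1)
site 2, node ADLVY: ADY={C} ∪ LV={G,T} → {C,G,T} (+1)
site 2, node ADLUVY: ADLVY={C,G,T} ∩ U={C} → {C} (+0)
site 3, node AY: A={T} ∪ Y={A} → {A,T} (+1)
site 3, node ADY: AY={A,T} ∩ D={T} → {T} (+0)
site 3, node LV: L={A} ∪ V={T} → {A,T} (+1)
site 3, node ADLVY: ADY={T} ∩ LV={A,T} → {T} (+0)
site 3, node ADLUVY: ADLVY={T} ∪ U={C} → {C,T} (+1)
per-site changes: [4, 3, 3, 3]; total = 13

3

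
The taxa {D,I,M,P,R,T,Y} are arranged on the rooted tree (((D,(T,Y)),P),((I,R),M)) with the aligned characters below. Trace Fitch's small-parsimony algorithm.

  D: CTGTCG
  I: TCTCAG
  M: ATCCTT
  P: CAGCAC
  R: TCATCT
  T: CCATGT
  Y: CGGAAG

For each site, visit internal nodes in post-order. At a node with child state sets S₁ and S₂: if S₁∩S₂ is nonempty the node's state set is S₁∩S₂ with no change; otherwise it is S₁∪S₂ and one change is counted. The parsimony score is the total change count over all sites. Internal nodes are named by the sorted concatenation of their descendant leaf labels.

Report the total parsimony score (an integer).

21

site 0, node TY: T={C} ∩ Y={C} → {C} (+0)
site 0, node DTY: D={C} ∩ TY={C} → {C} (+0)
site 0, node DPTY: DTY={C} ∩ P={C} → {C} (+0)
site 0, node IR: I={T} ∩ R={T} → {T} (+0)
site 0, node IMR: IR={T} ∪ M={A} → {A,T} (+1)
site 0, node DIMPRTY: DPTY={C} ∪ IMR={A,T} → {A,C,T} (+1)
site 1, node TY: T={C} ∪ Y={G} → {C,G} (+1)
site 1, node DTY: D={T} ∪ TY={C,G} → {C,G,T} (+1)
site 1, node DPTY: DTY={C,G,T} ∪ P={A} → {A,C,G,T} (+1)
site 1, node IR: I={C} ∩ R={C} → {C} (+0)
site 1, node IMR: IR={C} ∪ M={T} → {C,T} (+1)
site 1, node DIMPRTY: DPTY={A,C,G,T} ∩ IMR={C,T} → {C,T} (+0)
site 2, node TY: T={A} ∪ Y={G} → {A,G} (+1)
site 2, node DTY: D={G} ∩ TY={A,G} → {G} (+0)
site 2, node DPTY: DTY={G} ∩ P={G} → {G} (+0)
site 2, node IR: I={T} ∪ R={A} → {A,T} (+1)
site 2, node IMR: IR={A,T} ∪ M={C} → {A,C,T} (+1)
site 2, node DIMPRTY: DPTY={G} ∪ IMR={A,C,T} → {A,C,G,T} (+1)
site 3, node TY: T={T} ∪ Y={A} → {A,T} (+1)
site 3, node DTY: D={T} ∩ TY={A,T} → {T} (+0)
site 3, node DPTY: DTY={T} ∪ P={C} → {C,T} (+1)
site 3, node IR: I={C} ∪ R={T} → {C,T} (+1)
site 3, node IMR: IR={C,T} ∩ M={C} → {C} (+0)
site 3, node DIMPRTY: DPTY={C,T} ∩ IMR={C} → {C} (+0)
site 4, node TY: T={G} ∪ Y={A} → {A,G} (+1)
site 4, node DTY: D={C} ∪ TY={A,G} → {A,C,G} (+1)
site 4, node DPTY: DTY={A,C,G} ∩ P={A} → {A} (+0)
site 4, node IR: I={A} ∪ R={C} → {A,C} (+1)
site 4, node IMR: IR={A,C} ∪ M={T} → {A,C,T} (+1)
site 4, node DIMPRTY: DPTY={A} ∩ IMR={A,C,T} → {A} (+0)
site 5, node TY: T={T} ∪ Y={G} → {G,T} (+1)
site 5, node DTY: D={G} ∩ TY={G,T} → {G} (+0)
site 5, node DPTY: DTY={G} ∪ P={C} → {C,G} (+1)
site 5, node IR: I={G} ∪ R={T} → {G,T} (+1)
site 5, node IMR: IR={G,T} ∩ M={T} → {T} (+0)
site 5, node DIMPRTY: DPTY={C,G} ∪ IMR={T} → {C,G,T} (+1)
per-site changes: [2, 4, 4, 3, 4, 4]; total = 21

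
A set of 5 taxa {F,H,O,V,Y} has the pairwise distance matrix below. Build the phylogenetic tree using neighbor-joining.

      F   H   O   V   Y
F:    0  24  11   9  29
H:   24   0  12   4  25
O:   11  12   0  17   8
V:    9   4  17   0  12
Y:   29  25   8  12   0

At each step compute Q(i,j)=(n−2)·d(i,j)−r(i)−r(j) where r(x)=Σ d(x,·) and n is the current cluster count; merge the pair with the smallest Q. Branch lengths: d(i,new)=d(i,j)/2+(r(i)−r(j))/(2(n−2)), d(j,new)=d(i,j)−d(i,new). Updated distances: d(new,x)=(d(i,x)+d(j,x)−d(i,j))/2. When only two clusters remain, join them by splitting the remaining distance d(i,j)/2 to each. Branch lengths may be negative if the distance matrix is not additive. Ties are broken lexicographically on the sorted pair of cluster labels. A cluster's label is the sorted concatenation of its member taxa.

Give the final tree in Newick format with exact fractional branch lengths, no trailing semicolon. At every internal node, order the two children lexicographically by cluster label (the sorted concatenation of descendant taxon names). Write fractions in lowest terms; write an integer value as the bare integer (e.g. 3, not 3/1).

iteration 1: select O,Y (d=8, Q=-98); attach at lengths (-1/3, 25/3); label the merged cluster OY
  updated: d(F,OY)=16, d(H,OY)=29/2, d(OY,V)=21/2
iteration 2: select F,OY (d=16, Q=-58); attach at lengths (10, 6); label the merged cluster FOY
  updated: d(FOY,H)=45/4, d(FOY,V)=7/4
iteration 3: select FOY,H (d=45/4, Q=-17); attach at lengths (9/2, 27/4); label the merged cluster FHOY
  updated: d(FHOY,V)=-11/4
iteration 4: select FHOY,V (d=-11/4); attach at lengths (-11/8, -11/8); label the merged cluster FHOVY
final tree: (((F:10,(O:-1/3,Y:25/3):6):9/2,H:27/4):-11/8,V:-11/8)
total length: 65/2

(((F:10,(O:-1/3,Y:25/3):6):9/2,H:27/4):-11/8,V:-11/8)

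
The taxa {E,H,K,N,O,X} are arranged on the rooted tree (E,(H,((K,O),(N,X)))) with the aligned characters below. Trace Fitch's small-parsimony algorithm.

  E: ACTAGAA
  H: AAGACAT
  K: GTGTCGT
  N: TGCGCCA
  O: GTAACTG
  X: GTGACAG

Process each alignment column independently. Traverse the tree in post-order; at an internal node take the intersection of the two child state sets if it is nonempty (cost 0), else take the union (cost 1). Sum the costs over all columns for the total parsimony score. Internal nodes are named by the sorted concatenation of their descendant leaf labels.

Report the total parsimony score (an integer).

18

[col 0] KO: children K:{G}, O:{G} ∩→ {G}; cost 0
[col 0] NX: children N:{T}, X:{G} ∪→ {G,T}; cost 1
[col 0] KNOX: children KO:{G}, NX:{G,T} ∩→ {G}; cost 0
[col 0] HKNOX: children H:{A}, KNOX:{G} ∪→ {A,G}; cost 1
[col 0] EHKNOX: children E:{A}, HKNOX:{A,G} ∩→ {A}; cost 0
[col 1] KO: children K:{T}, O:{T} ∩→ {T}; cost 0
[col 1] NX: children N:{G}, X:{T} ∪→ {G,T}; cost 1
[col 1] KNOX: children KO:{T}, NX:{G,T} ∩→ {T}; cost 0
[col 1] HKNOX: children H:{A}, KNOX:{T} ∪→ {A,T}; cost 1
[col 1] EHKNOX: children E:{C}, HKNOX:{A,T} ∪→ {A,C,T}; cost 1
[col 2] KO: children K:{G}, O:{A} ∪→ {A,G}; cost 1
[col 2] NX: children N:{C}, X:{G} ∪→ {C,G}; cost 1
[col 2] KNOX: children KO:{A,G}, NX:{C,G} ∩→ {G}; cost 0
[col 2] HKNOX: children H:{G}, KNOX:{G} ∩→ {G}; cost 0
[col 2] EHKNOX: children E:{T}, HKNOX:{G} ∪→ {G,T}; cost 1
[col 3] KO: children K:{T}, O:{A} ∪→ {A,T}; cost 1
[col 3] NX: children N:{G}, X:{A} ∪→ {A,G}; cost 1
[col 3] KNOX: children KO:{A,T}, NX:{A,G} ∩→ {A}; cost 0
[col 3] HKNOX: children H:{A}, KNOX:{A} ∩→ {A}; cost 0
[col 3] EHKNOX: children E:{A}, HKNOX:{A} ∩→ {A}; cost 0
[col 4] KO: children K:{C}, O:{C} ∩→ {C}; cost 0
[col 4] NX: children N:{C}, X:{C} ∩→ {C}; cost 0
[col 4] KNOX: children KO:{C}, NX:{C} ∩→ {C}; cost 0
[col 4] HKNOX: children H:{C}, KNOX:{C} ∩→ {C}; cost 0
[col 4] EHKNOX: children E:{G}, HKNOX:{C} ∪→ {C,G}; cost 1
[col 5] KO: children K:{G}, O:{T} ∪→ {G,T}; cost 1
[col 5] NX: children N:{C}, X:{A} ∪→ {A,C}; cost 1
[col 5] KNOX: children KO:{G,T}, NX:{A,C} ∪→ {A,C,G,T}; cost 1
[col 5] HKNOX: children H:{A}, KNOX:{A,C,G,T} ∩→ {A}; cost 0
[col 5] EHKNOX: children E:{A}, HKNOX:{A} ∩→ {A}; cost 0
[col 6] KO: children K:{T}, O:{G} ∪→ {G,T}; cost 1
[col 6] NX: children N:{A}, X:{G} ∪→ {A,G}; cost 1
[col 6] KNOX: children KO:{G,T}, NX:{A,G} ∩→ {G}; cost 0
[col 6] HKNOX: children H:{T}, KNOX:{G} ∪→ {G,T}; cost 1
[col 6] EHKNOX: children E:{A}, HKNOX:{G,T} ∪→ {A,G,T}; cost 1
per-site changes: [2, 3, 3, 2, 1, 3, 4]; total = 18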